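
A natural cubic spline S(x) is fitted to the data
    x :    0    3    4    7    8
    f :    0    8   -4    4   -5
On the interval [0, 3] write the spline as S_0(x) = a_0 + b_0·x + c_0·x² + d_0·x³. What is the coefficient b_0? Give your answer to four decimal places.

Let M_i = S''(x_i). Step sizes h_i = 3, 1, 3, 1; slopes of the chords Δ_i = (y_(i+1) - y_i)/h_i = 8/3, -12, 8/3, -9.
  3·M_0 + 8·M_1 + 1·M_2 = 6(Δ_1 - Δ_0) = -88
  1·M_1 + 8·M_2 + 3·M_3 = 6(Δ_2 - Δ_1) = 88
  3·M_2 + 8·M_3 + 1·M_4 = 6(Δ_3 - Δ_2) = -70
Natural end conditions: M_0 = M_4 = 0.
Forward elimination and back-substitution give M_0 = 0, M_1 = -959/72, M_2 = 167/9, M_3 = -377/24, M_4 = 0.
On [0, 3], with S_0(x) = a_0 + b_0·x + c_0·x² + d_0·x³: c_0 = M_0/2 = 0, d_0 = (M_1 - M_0)/(6h_0) = -959/1296, b_0 = Δ_0 - h_0(2M_0 + M_1)/6 = 1343/144.

9.3264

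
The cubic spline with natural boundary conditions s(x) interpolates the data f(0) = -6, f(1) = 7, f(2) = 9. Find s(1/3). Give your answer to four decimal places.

Let m_i = s''(x_i). Step sizes h_i = 1, 1; slopes of the chords Δ_i = (y_(i+1) - y_i)/h_i = 13, 2.
  1·m_0 + 4·m_1 + 1·m_2 = 6(Δ_1 - Δ_0) = -66
Natural end conditions: m_0 = m_2 = 0.
Hence m_0 = 0, m_1 = -33/2, m_2 = 0.
On [0, 1], s(x) = -6 + 63/4·x + 0·x² - 11/4·x³.
With x = 1/3: s(1/3) = -23/27.

-0.8519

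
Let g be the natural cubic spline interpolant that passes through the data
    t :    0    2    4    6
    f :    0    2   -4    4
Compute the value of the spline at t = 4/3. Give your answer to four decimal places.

2.4691

With M_i denoting the second derivative at x_i, h_i = 2, 2, 2, and Δ_i = (y_(i+1) − y_i)/h_i = 1, -3, 4:
  2·M_0 + 8·M_1 + 2·M_2 = 6(Δ_1 - Δ_0) = -24
  2·M_1 + 8·M_2 + 2·M_3 = 6(Δ_2 - Δ_1) = 42
Natural end conditions: M_0 = M_3 = 0.
Solving: M_0 = 0, M_1 = -23/5, M_2 = 32/5, M_3 = 0.
On [0, 2], g(t) = 0 + 38/15·t + 0·t² - 23/60·t³.
With t = 4/3: g(4/3) = 200/81.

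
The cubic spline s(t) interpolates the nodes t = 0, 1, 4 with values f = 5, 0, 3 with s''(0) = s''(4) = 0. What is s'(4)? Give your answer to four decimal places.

3.2500

With σ_i denoting the second derivative at x_i, h_i = 1, 3, and Δ_i = (y_(i+1) − y_i)/h_i = -5, 1:
  1·σ_0 + 8·σ_1 + 3·σ_2 = 6(Δ_1 - Δ_0) = 36
Natural end conditions: σ_0 = σ_2 = 0.
Solving the tridiagonal system: σ_0 = 0, σ_1 = 9/2, σ_2 = 0.
On [1, 4], s'(t) = b_1 + 2c_1·(t - 1) + 3d_1·(t - 1)² with b_1 = Δ_1 - h_1(2σ_1 + σ_2)/6 = -7/2, c_1 = σ_1/2 = 9/4, d_1 = (σ_2 - σ_1)/(6h_1) = -1/4. So s'(4) = 13/4.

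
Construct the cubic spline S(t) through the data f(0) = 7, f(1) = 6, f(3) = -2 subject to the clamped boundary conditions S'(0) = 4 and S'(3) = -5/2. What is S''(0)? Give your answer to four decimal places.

With σ_i denoting the second derivative at x_i, h_i = 1, 2, and Δ_i = (y_(i+1) − y_i)/h_i = -1, -4:
  1·σ_0 + 6·σ_1 + 2·σ_2 = 6(Δ_1 - Δ_0) = -18
Clamped end conditions give two more equations: 2h_0·σ_0 + h_0·σ_1 = 6(Δ_0 - S'(0)) = -30 and h_1·σ_1 + 2h_1·σ_2 = 6(S'(3) - Δ_1) = 9.
Solving: σ_0 = -85/6, σ_1 = -5/3, σ_2 = 37/12.

-14.1667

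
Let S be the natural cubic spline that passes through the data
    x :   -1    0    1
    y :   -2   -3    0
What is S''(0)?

Let M_i = S''(x_i). Step sizes h_i = 1, 1; slopes of the chords Δ_i = (y_(i+1) - y_i)/h_i = -1, 3.
  1·M_0 + 4·M_1 + 1·M_2 = 6(Δ_1 - Δ_0) = 24
Natural end conditions: M_0 = M_2 = 0.
Hence M_0 = 0, M_1 = 6, M_2 = 0.

6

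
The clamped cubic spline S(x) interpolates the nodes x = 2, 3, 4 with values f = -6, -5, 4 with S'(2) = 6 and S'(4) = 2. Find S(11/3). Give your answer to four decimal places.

1.7778

Put m_i = S'' at the i-th knot. Here h = (1, 1) and Δ = (1, 9), so the interior equations h_(i-1)·m_(i-1) + 2(h_(i-1)+h_i)·m_i + h_i·m_(i+1) = 6(Δ_i − Δ_(i-1)) read
  1·m_0 + 4·m_1 + 1·m_2 = 6(Δ_1 - Δ_0) = 48
Clamped end conditions give two more equations: 2h_0·m_0 + h_0·m_1 = 6(Δ_0 - S'(2)) = -30 and h_1·m_1 + 2h_1·m_2 = 6(S'(4) - Δ_1) = -42.
Forward elimination and back-substitution give m_0 = -29, m_1 = 28, m_2 = -35.
On [3, 4], S(x) = -5 + 11/2·(x - 3) + 14·(x - 3)² - 21/2·(x - 3)³.
With (x - 3) = 2/3: S(11/3) = 16/9.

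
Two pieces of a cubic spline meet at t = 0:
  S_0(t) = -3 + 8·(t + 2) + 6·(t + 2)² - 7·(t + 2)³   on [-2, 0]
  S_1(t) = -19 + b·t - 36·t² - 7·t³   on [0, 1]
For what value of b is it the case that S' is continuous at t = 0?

-52

S_0'(t) = 8 + 12·(t + 2) - 21·(t + 2)², so S_0'(0) = -52. On the right, S_1'(0) = b, so b = -52.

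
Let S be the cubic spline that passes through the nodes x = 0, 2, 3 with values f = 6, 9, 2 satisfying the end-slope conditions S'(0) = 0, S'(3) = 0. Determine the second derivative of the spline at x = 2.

Write m_i for S''(x_i). With h_i = 2, 1 and divided differences Δ_i = 3/2, -7, the continuity of S' gives the tridiagonal system
  2·m_0 + 6·m_1 + 1·m_2 = 6(Δ_1 - Δ_0) = -51
Clamped end conditions give two more equations: 2h_0·m_0 + h_0·m_1 = 6(Δ_0 - S'(0)) = 9 and h_1·m_1 + 2h_1·m_2 = 6(S'(3) - Δ_1) = 42.
Hence m_0 = 43/4, m_1 = -17, m_2 = 59/2.

-17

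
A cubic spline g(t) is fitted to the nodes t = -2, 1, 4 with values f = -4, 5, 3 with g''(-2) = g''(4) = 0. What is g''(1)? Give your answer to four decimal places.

-1.8333

Write σ_i for g''(x_i). With h_i = 3, 3 and divided differences Δ_i = 3, -2/3, the continuity of g' gives the tridiagonal system
  3·σ_0 + 12·σ_1 + 3·σ_2 = 6(Δ_1 - Δ_0) = -22
Natural end conditions: σ_0 = σ_2 = 0.
Solving the tridiagonal system: σ_0 = 0, σ_1 = -11/6, σ_2 = 0.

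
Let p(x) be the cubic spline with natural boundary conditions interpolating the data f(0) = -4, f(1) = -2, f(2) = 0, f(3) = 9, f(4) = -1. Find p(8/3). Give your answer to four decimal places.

Put m_i = p'' at the i-th knot. Here h = (1, 1, 1, 1) and Δ = (2, 2, 9, -10), so the interior equations h_(i-1)·m_(i-1) + 2(h_(i-1)+h_i)·m_i + h_i·m_(i+1) = 6(Δ_i − Δ_(i-1)) read
  1·m_0 + 4·m_1 + 1·m_2 = 6(Δ_1 - Δ_0) = 0
  1·m_1 + 4·m_2 + 1·m_3 = 6(Δ_2 - Δ_1) = 42
  1·m_2 + 4·m_3 + 1·m_4 = 6(Δ_3 - Δ_2) = -114
Natural end conditions: m_0 = m_4 = 0.
Solving the tridiagonal system: m_0 = 0, m_1 = -141/28, m_2 = 141/7, m_3 = -939/28, m_4 = 0.
On [2, 3], p(x) = 0 + 63/8·(x - 2) + 141/14·(x - 2)² - 501/56·(x - 2)³.
With (x - 2) = 2/3: p(8/3) = 1783/252.

7.0754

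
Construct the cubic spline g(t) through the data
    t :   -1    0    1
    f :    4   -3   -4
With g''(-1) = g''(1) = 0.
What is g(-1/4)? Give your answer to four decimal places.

With M_i denoting the second derivative at x_i, h_i = 1, 1, and Δ_i = (y_(i+1) − y_i)/h_i = -7, -1:
  1·M_0 + 4·M_1 + 1·M_2 = 6(Δ_1 - Δ_0) = 36
Natural end conditions: M_0 = M_2 = 0.
Solving: M_0 = 0, M_1 = 9, M_2 = 0.
On [-1, 0], g(t) = 4 - 17/2·(t + 1) + 0·(t + 1)² + 3/2·(t + 1)³.
With (t + 1) = 3/4: g(-1/4) = -223/128.

-1.7422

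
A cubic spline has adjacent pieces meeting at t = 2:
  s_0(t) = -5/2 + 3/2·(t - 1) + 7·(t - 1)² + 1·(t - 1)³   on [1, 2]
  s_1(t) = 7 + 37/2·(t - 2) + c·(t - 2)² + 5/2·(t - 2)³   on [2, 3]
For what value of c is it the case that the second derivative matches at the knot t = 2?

s_0''(t) = 14 + 6·(t - 1), so s_0''(2) = 20. On the right, s_1''(2) = 2c, so c = 10.

10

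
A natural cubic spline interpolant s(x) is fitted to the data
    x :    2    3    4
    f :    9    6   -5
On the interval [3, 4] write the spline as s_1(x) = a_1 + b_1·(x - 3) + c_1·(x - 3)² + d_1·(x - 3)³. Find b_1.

Let σ_i = s''(x_i). Step sizes h_i = 1, 1; slopes of the chords Δ_i = (y_(i+1) - y_i)/h_i = -3, -11.
  1·σ_0 + 4·σ_1 + 1·σ_2 = 6(Δ_1 - Δ_0) = -48
Natural end conditions: σ_0 = σ_2 = 0.
Solving the tridiagonal system: σ_0 = 0, σ_1 = -12, σ_2 = 0.
On [3, 4], with s_1(x) = a_1 + b_1·(x - 3) + c_1·(x - 3)² + d_1·(x - 3)³: c_1 = σ_1/2 = -6, d_1 = (σ_2 - σ_1)/(6h_1) = 2, b_1 = Δ_1 - h_1(2σ_1 + σ_2)/6 = -7.

-7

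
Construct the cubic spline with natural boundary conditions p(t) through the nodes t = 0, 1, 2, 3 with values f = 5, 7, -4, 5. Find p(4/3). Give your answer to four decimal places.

Put M_i = p'' at the i-th knot. Here h = (1, 1, 1) and Δ = (2, -11, 9), so the interior equations h_(i-1)·M_(i-1) + 2(h_(i-1)+h_i)·M_i + h_i·M_(i+1) = 6(Δ_i − Δ_(i-1)) read
  1·M_0 + 4·M_1 + 1·M_2 = 6(Δ_1 - Δ_0) = -78
  1·M_1 + 4·M_2 + 1·M_3 = 6(Δ_2 - Δ_1) = 120
Natural end conditions: M_0 = M_3 = 0.
Solving: M_0 = 0, M_1 = -144/5, M_2 = 186/5, M_3 = 0.
On [1, 2], p(t) = 7 - 38/5·(t - 1) - 72/5·(t - 1)² + 11·(t - 1)³.
With (t - 1) = 1/3: p(4/3) = 442/135.

3.2741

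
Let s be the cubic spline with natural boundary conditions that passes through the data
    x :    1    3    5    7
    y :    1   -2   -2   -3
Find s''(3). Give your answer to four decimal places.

With M_i denoting the second derivative at x_i, h_i = 2, 2, 2, and Δ_i = (y_(i+1) − y_i)/h_i = -3/2, 0, -1/2:
  2·M_0 + 8·M_1 + 2·M_2 = 6(Δ_1 - Δ_0) = 9
  2·M_1 + 8·M_2 + 2·M_3 = 6(Δ_2 - Δ_1) = -3
Natural end conditions: M_0 = M_3 = 0.
Forward elimination and back-substitution give M_0 = 0, M_1 = 13/10, M_2 = -7/10, M_3 = 0.

1.3000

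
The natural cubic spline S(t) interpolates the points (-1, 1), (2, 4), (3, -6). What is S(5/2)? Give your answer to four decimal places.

Write M_i for S''(x_i). With h_i = 3, 1 and divided differences Δ_i = 1, -10, the continuity of S' gives the tridiagonal system
  3·M_0 + 8·M_1 + 1·M_2 = 6(Δ_1 - Δ_0) = -66
Natural end conditions: M_0 = M_2 = 0.
Solving: M_0 = 0, M_1 = -33/4, M_2 = 0.
On [2, 3], S(t) = 4 - 29/4·(t - 2) - 33/8·(t - 2)² + 11/8·(t - 2)³.
With (t - 2) = 1/2: S(5/2) = -31/64.

-0.4844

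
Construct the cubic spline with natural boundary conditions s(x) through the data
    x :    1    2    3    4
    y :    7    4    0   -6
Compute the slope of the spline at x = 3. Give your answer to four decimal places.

Write M_i for s''(x_i). With h_i = 1, 1, 1 and divided differences Δ_i = -3, -4, -6, the continuity of s' gives the tridiagonal system
  1·M_0 + 4·M_1 + 1·M_2 = 6(Δ_1 - Δ_0) = -6
  1·M_1 + 4·M_2 + 1·M_3 = 6(Δ_2 - Δ_1) = -12
Natural end conditions: M_0 = M_3 = 0.
Forward elimination and back-substitution give M_0 = 0, M_1 = -4/5, M_2 = -14/5, M_3 = 0.
On [3, 4], s'(x) = b_2 + 2c_2·(x - 3) + 3d_2·(x - 3)² with b_2 = Δ_2 - h_2(2M_2 + M_3)/6 = -76/15, c_2 = M_2/2 = -7/5, d_2 = (M_3 - M_2)/(6h_2) = 7/15. So s'(3) = -76/15.

-5.0667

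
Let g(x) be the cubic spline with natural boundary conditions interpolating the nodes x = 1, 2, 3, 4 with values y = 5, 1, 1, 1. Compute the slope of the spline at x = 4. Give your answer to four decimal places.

-0.2667

Put σ_i = g'' at the i-th knot. Here h = (1, 1, 1) and Δ = (-4, 0, 0), so the interior equations h_(i-1)·σ_(i-1) + 2(h_(i-1)+h_i)·σ_i + h_i·σ_(i+1) = 6(Δ_i − Δ_(i-1)) read
  1·σ_0 + 4·σ_1 + 1·σ_2 = 6(Δ_1 - Δ_0) = 24
  1·σ_1 + 4·σ_2 + 1·σ_3 = 6(Δ_2 - Δ_1) = 0
Natural end conditions: σ_0 = σ_3 = 0.
Solving: σ_0 = 0, σ_1 = 32/5, σ_2 = -8/5, σ_3 = 0.
On [3, 4], g'(x) = b_2 + 2c_2·(x - 3) + 3d_2·(x - 3)² with b_2 = Δ_2 - h_2(2σ_2 + σ_3)/6 = 8/15, c_2 = σ_2/2 = -4/5, d_2 = (σ_3 - σ_2)/(6h_2) = 4/15. So g'(4) = -4/15.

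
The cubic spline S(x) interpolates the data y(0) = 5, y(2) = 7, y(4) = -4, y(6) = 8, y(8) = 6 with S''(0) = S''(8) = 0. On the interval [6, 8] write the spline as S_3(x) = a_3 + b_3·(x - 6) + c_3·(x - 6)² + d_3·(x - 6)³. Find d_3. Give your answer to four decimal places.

Put M_i = S'' at the i-th knot. Here h = (2, 2, 2, 2) and Δ = (1, -11/2, 6, -1), so the interior equations h_(i-1)·M_(i-1) + 2(h_(i-1)+h_i)·M_i + h_i·M_(i+1) = 6(Δ_i − Δ_(i-1)) read
  2·M_0 + 8·M_1 + 2·M_2 = 6(Δ_1 - Δ_0) = -39
  2·M_1 + 8·M_2 + 2·M_3 = 6(Δ_2 - Δ_1) = 69
  2·M_2 + 8·M_3 + 2·M_4 = 6(Δ_3 - Δ_2) = -42
Natural end conditions: M_0 = M_4 = 0.
Hence M_0 = 0, M_1 = -129/16, M_2 = 51/4, M_3 = -135/16, M_4 = 0.
On [6, 8], with S_3(x) = a_3 + b_3·(x - 6) + c_3·(x - 6)² + d_3·(x - 6)³: c_3 = M_3/2 = -135/32, d_3 = (M_4 - M_3)/(6h_3) = 45/64, b_3 = Δ_3 - h_3(2M_3 + M_4)/6 = 37/8.

0.7031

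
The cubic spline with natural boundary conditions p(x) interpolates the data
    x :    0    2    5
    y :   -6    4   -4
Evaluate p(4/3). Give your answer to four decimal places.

With M_i denoting the second derivative at x_i, h_i = 2, 3, and Δ_i = (y_(i+1) − y_i)/h_i = 5, -8/3:
  2·M_0 + 10·M_1 + 3·M_2 = 6(Δ_1 - Δ_0) = -46
Natural end conditions: M_0 = M_2 = 0.
Forward elimination and back-substitution give M_0 = 0, M_1 = -23/5, M_2 = 0.
On [0, 2], p(x) = -6 + 98/15·x + 0·x² - 23/60·x³.
With x = 4/3: p(4/3) = 146/81.

1.8025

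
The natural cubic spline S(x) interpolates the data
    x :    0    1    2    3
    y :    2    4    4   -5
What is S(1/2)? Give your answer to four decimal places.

2.9750

Let M_i = S''(x_i). Step sizes h_i = 1, 1, 1; slopes of the chords Δ_i = (y_(i+1) - y_i)/h_i = 2, 0, -9.
  1·M_0 + 4·M_1 + 1·M_2 = 6(Δ_1 - Δ_0) = -12
  1·M_1 + 4·M_2 + 1·M_3 = 6(Δ_2 - Δ_1) = -54
Natural end conditions: M_0 = M_3 = 0.
Solving the tridiagonal system: M_0 = 0, M_1 = 2/5, M_2 = -68/5, M_3 = 0.
On [0, 1], S(x) = 2 + 29/15·x + 0·x² + 1/15·x³.
With x = 1/2: S(1/2) = 119/40.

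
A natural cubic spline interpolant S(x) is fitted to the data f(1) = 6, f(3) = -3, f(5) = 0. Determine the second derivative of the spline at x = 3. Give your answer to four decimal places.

4.5000

Let M_i = S''(x_i). Step sizes h_i = 2, 2; slopes of the chords Δ_i = (y_(i+1) - y_i)/h_i = -9/2, 3/2.
  2·M_0 + 8·M_1 + 2·M_2 = 6(Δ_1 - Δ_0) = 36
Natural end conditions: M_0 = M_2 = 0.
Solving: M_0 = 0, M_1 = 9/2, M_2 = 0.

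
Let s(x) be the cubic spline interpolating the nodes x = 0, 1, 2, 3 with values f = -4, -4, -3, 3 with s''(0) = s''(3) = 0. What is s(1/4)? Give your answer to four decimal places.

Write M_i for s''(x_i). With h_i = 1, 1, 1 and divided differences Δ_i = 0, 1, 6, the continuity of s' gives the tridiagonal system
  1·M_0 + 4·M_1 + 1·M_2 = 6(Δ_1 - Δ_0) = 6
  1·M_1 + 4·M_2 + 1·M_3 = 6(Δ_2 - Δ_1) = 30
Natural end conditions: M_0 = M_3 = 0.
Solving the tridiagonal system: M_0 = 0, M_1 = -2/5, M_2 = 38/5, M_3 = 0.
On [0, 1], s(x) = -4 + 1/15·x + 0·x² - 1/15·x³.
With x = 1/4: s(1/4) = -255/64.

-3.9844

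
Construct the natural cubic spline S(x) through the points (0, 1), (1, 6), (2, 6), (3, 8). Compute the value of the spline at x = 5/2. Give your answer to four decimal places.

With m_i denoting the second derivative at x_i, h_i = 1, 1, 1, and Δ_i = (y_(i+1) − y_i)/h_i = 5, 0, 2:
  1·m_0 + 4·m_1 + 1·m_2 = 6(Δ_1 - Δ_0) = -30
  1·m_1 + 4·m_2 + 1·m_3 = 6(Δ_2 - Δ_1) = 12
Natural end conditions: m_0 = m_3 = 0.
Solving the tridiagonal system: m_0 = 0, m_1 = -44/5, m_2 = 26/5, m_3 = 0.
On [2, 3], S(x) = 6 + 4/15·(x - 2) + 13/5·(x - 2)² - 13/15·(x - 2)³.
With (x - 2) = 1/2: S(5/2) = 267/40.

6.6750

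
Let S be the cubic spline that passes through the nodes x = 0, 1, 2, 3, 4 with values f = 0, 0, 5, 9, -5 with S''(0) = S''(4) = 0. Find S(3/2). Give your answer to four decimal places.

Write σ_i for S''(x_i). With h_i = 1, 1, 1, 1 and divided differences Δ_i = 0, 5, 4, -14, the continuity of S' gives the tridiagonal system
  1·σ_0 + 4·σ_1 + 1·σ_2 = 6(Δ_1 - Δ_0) = 30
  1·σ_1 + 4·σ_2 + 1·σ_3 = 6(Δ_2 - Δ_1) = -6
  1·σ_2 + 4·σ_3 + 1·σ_4 = 6(Δ_3 - Δ_2) = -108
Natural end conditions: σ_0 = σ_4 = 0.
Hence σ_0 = 0, σ_1 = 183/28, σ_2 = 27/7, σ_3 = -783/28, σ_4 = 0.
On [1, 2], S(x) = 0 + 61/28·(x - 1) + 183/56·(x - 1)² - 25/56·(x - 1)³.
With (x - 1) = 1/2: S(3/2) = 829/448.

1.8504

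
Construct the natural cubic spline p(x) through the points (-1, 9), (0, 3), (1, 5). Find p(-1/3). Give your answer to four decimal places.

4.2593

With M_i denoting the second derivative at x_i, h_i = 1, 1, and Δ_i = (y_(i+1) − y_i)/h_i = -6, 2:
  1·M_0 + 4·M_1 + 1·M_2 = 6(Δ_1 - Δ_0) = 48
Natural end conditions: M_0 = M_2 = 0.
Solving the tridiagonal system: M_0 = 0, M_1 = 12, M_2 = 0.
On [-1, 0], p(x) = 9 - 8·(x + 1) + 0·(x + 1)² + 2·(x + 1)³.
With (x + 1) = 2/3: p(-1/3) = 115/27.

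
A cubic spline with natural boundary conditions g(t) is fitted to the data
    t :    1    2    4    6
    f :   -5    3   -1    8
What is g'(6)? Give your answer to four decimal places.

Write σ_i for g''(x_i). With h_i = 1, 2, 2 and divided differences Δ_i = 8, -2, 9/2, the continuity of g' gives the tridiagonal system
  1·σ_0 + 6·σ_1 + 2·σ_2 = 6(Δ_1 - Δ_0) = -60
  2·σ_1 + 8·σ_2 + 2·σ_3 = 6(Δ_2 - Δ_1) = 39
Natural end conditions: σ_0 = σ_3 = 0.
Solving the tridiagonal system: σ_0 = 0, σ_1 = -279/22, σ_2 = 177/22, σ_3 = 0.
On [4, 6], g'(t) = b_2 + 2c_2·(t - 4) + 3d_2·(t - 4)² with b_2 = Δ_2 - h_2(2σ_2 + σ_3)/6 = -19/22, c_2 = σ_2/2 = 177/44, d_2 = (σ_3 - σ_2)/(6h_2) = -59/88. So g'(6) = 79/11.

7.1818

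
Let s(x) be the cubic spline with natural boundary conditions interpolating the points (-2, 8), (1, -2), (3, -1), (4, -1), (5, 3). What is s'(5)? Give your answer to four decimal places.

Let M_i = s''(x_i). Step sizes h_i = 3, 2, 1, 1; slopes of the chords Δ_i = (y_(i+1) - y_i)/h_i = -10/3, 1/2, 0, 4.
  3·M_0 + 10·M_1 + 2·M_2 = 6(Δ_1 - Δ_0) = 23
  2·M_1 + 6·M_2 + 1·M_3 = 6(Δ_2 - Δ_1) = -3
  1·M_2 + 4·M_3 + 1·M_4 = 6(Δ_3 - Δ_2) = 24
Natural end conditions: M_0 = M_4 = 0.
Solving the tridiagonal system: M_0 = 0, M_1 = 601/214, M_2 = -272/107, M_3 = 710/107, M_4 = 0.
On [4, 5], s'(x) = b_3 + 2c_3·(x - 4) + 3d_3·(x - 4)² with b_3 = Δ_3 - h_3(2M_3 + M_4)/6 = 574/321, c_3 = M_3/2 = 355/107, d_3 = (M_4 - M_3)/(6h_3) = -355/321. So s'(5) = 1639/321.

5.1059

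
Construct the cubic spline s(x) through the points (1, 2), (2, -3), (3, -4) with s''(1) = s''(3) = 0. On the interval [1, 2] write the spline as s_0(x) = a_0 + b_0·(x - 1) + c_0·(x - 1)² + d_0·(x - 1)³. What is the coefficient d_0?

Write M_i for s''(x_i). With h_i = 1, 1 and divided differences Δ_i = -5, -1, the continuity of s' gives the tridiagonal system
  1·M_0 + 4·M_1 + 1·M_2 = 6(Δ_1 - Δ_0) = 24
Natural end conditions: M_0 = M_2 = 0.
Solving the tridiagonal system: M_0 = 0, M_1 = 6, M_2 = 0.
On [1, 2], with s_0(x) = a_0 + b_0·(x - 1) + c_0·(x - 1)² + d_0·(x - 1)³: c_0 = M_0/2 = 0, d_0 = (M_1 - M_0)/(6h_0) = 1, b_0 = Δ_0 - h_0(2M_0 + M_1)/6 = -6.

1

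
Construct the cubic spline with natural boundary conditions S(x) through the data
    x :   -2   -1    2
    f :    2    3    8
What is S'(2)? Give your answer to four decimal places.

1.9167

Let σ_i = S''(x_i). Step sizes h_i = 1, 3; slopes of the chords Δ_i = (y_(i+1) - y_i)/h_i = 1, 5/3.
  1·σ_0 + 8·σ_1 + 3·σ_2 = 6(Δ_1 - Δ_0) = 4
Natural end conditions: σ_0 = σ_2 = 0.
Forward elimination and back-substitution give σ_0 = 0, σ_1 = 1/2, σ_2 = 0.
On [-1, 2], S'(x) = b_1 + 2c_1·(x + 1) + 3d_1·(x + 1)² with b_1 = Δ_1 - h_1(2σ_1 + σ_2)/6 = 7/6, c_1 = σ_1/2 = 1/4, d_1 = (σ_2 - σ_1)/(6h_1) = -1/36. So S'(2) = 23/12.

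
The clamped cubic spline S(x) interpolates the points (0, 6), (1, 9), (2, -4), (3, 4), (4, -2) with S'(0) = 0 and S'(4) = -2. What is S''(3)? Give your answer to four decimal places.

-42.7143

Let m_i = S''(x_i). Step sizes h_i = 1, 1, 1, 1; slopes of the chords Δ_i = (y_(i+1) - y_i)/h_i = 3, -13, 8, -6.
  1·m_0 + 4·m_1 + 1·m_2 = 6(Δ_1 - Δ_0) = -96
  1·m_1 + 4·m_2 + 1·m_3 = 6(Δ_2 - Δ_1) = 126
  1·m_2 + 4·m_3 + 1·m_4 = 6(Δ_3 - Δ_2) = -84
Clamped end conditions give two more equations: 2h_0·m_0 + h_0·m_1 = 6(Δ_0 - S'(0)) = 18 and h_3·m_3 + 2h_3·m_4 = 6(S'(4) - Δ_3) = 24.
Forward elimination and back-substitution give m_0 = 443/14, m_1 = -317/7, m_2 = 107/2, m_3 = -299/7, m_4 = 467/14.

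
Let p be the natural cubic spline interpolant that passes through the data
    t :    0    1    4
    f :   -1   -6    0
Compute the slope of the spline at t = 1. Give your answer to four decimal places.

-3.2500

Write σ_i for p''(x_i). With h_i = 1, 3 and divided differences Δ_i = -5, 2, the continuity of p' gives the tridiagonal system
  1·σ_0 + 8·σ_1 + 3·σ_2 = 6(Δ_1 - Δ_0) = 42
Natural end conditions: σ_0 = σ_2 = 0.
Forward elimination and back-substitution give σ_0 = 0, σ_1 = 21/4, σ_2 = 0.
On [1, 4], p'(t) = b_1 + 2c_1·(t - 1) + 3d_1·(t - 1)² with b_1 = Δ_1 - h_1(2σ_1 + σ_2)/6 = -13/4, c_1 = σ_1/2 = 21/8, d_1 = (σ_2 - σ_1)/(6h_1) = -7/24. So p'(1) = -13/4.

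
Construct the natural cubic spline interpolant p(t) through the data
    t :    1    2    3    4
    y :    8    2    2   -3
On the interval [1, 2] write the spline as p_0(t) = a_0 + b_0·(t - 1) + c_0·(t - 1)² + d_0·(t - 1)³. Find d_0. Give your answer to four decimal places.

1.9333

Write M_i for p''(x_i). With h_i = 1, 1, 1 and divided differences Δ_i = -6, 0, -5, the continuity of p' gives the tridiagonal system
  1·M_0 + 4·M_1 + 1·M_2 = 6(Δ_1 - Δ_0) = 36
  1·M_1 + 4·M_2 + 1·M_3 = 6(Δ_2 - Δ_1) = -30
Natural end conditions: M_0 = M_3 = 0.
Solving the tridiagonal system: M_0 = 0, M_1 = 58/5, M_2 = -52/5, M_3 = 0.
On [1, 2], with p_0(t) = a_0 + b_0·(t - 1) + c_0·(t - 1)² + d_0·(t - 1)³: c_0 = M_0/2 = 0, d_0 = (M_1 - M_0)/(6h_0) = 29/15, b_0 = Δ_0 - h_0(2M_0 + M_1)/6 = -119/15.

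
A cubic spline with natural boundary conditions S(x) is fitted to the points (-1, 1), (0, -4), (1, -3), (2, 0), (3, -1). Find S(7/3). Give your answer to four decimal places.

0.0767

Put m_i = S'' at the i-th knot. Here h = (1, 1, 1, 1) and Δ = (-5, 1, 3, -1), so the interior equations h_(i-1)·m_(i-1) + 2(h_(i-1)+h_i)·m_i + h_i·m_(i+1) = 6(Δ_i − Δ_(i-1)) read
  1·m_0 + 4·m_1 + 1·m_2 = 6(Δ_1 - Δ_0) = 36
  1·m_1 + 4·m_2 + 1·m_3 = 6(Δ_2 - Δ_1) = 12
  1·m_2 + 4·m_3 + 1·m_4 = 6(Δ_3 - Δ_2) = -24
Natural end conditions: m_0 = m_4 = 0.
Solving: m_0 = 0, m_1 = 117/14, m_2 = 18/7, m_3 = -93/14, m_4 = 0.
On [2, 3], S(x) = 0 + 17/14·(x - 2) - 93/28·(x - 2)² + 31/28·(x - 2)³.
With (x - 2) = 1/3: S(7/3) = 29/378.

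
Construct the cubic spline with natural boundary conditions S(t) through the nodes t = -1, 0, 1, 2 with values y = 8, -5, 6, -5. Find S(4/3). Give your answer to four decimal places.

Write m_i for S''(x_i). With h_i = 1, 1, 1 and divided differences Δ_i = -13, 11, -11, the continuity of S' gives the tridiagonal system
  1·m_0 + 4·m_1 + 1·m_2 = 6(Δ_1 - Δ_0) = 144
  1·m_1 + 4·m_2 + 1·m_3 = 6(Δ_2 - Δ_1) = -132
Natural end conditions: m_0 = m_3 = 0.
Solving: m_0 = 0, m_1 = 236/5, m_2 = -224/5, m_3 = 0.
On [1, 2], S(t) = 6 + 59/15·(t - 1) - 112/5·(t - 1)² + 112/15·(t - 1)³.
With (t - 1) = 1/3: S(4/3) = 413/81.

5.0988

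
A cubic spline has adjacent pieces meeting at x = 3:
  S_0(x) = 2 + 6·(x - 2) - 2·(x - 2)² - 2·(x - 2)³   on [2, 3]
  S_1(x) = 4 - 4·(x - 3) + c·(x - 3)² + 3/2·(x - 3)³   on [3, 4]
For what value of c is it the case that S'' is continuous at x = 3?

S_0''(x) = -4 - 12·(x - 2), so S_0''(3) = -16. On the right, S_1''(3) = 2c, so c = -8.

-8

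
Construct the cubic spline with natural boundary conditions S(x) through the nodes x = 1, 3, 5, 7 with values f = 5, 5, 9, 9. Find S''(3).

2

Write M_i for S''(x_i). With h_i = 2, 2, 2 and divided differences Δ_i = 0, 2, 0, the continuity of S' gives the tridiagonal system
  2·M_0 + 8·M_1 + 2·M_2 = 6(Δ_1 - Δ_0) = 12
  2·M_1 + 8·M_2 + 2·M_3 = 6(Δ_2 - Δ_1) = -12
Natural end conditions: M_0 = M_3 = 0.
Solving: M_0 = 0, M_1 = 2, M_2 = -2, M_3 = 0.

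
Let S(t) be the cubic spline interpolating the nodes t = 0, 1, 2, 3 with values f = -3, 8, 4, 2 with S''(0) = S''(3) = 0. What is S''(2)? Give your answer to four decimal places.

Put σ_i = S'' at the i-th knot. Here h = (1, 1, 1) and Δ = (11, -4, -2), so the interior equations h_(i-1)·σ_(i-1) + 2(h_(i-1)+h_i)·σ_i + h_i·σ_(i+1) = 6(Δ_i − Δ_(i-1)) read
  1·σ_0 + 4·σ_1 + 1·σ_2 = 6(Δ_1 - Δ_0) = -90
  1·σ_1 + 4·σ_2 + 1·σ_3 = 6(Δ_2 - Δ_1) = 12
Natural end conditions: σ_0 = σ_3 = 0.
Hence σ_0 = 0, σ_1 = -124/5, σ_2 = 46/5, σ_3 = 0.

9.2000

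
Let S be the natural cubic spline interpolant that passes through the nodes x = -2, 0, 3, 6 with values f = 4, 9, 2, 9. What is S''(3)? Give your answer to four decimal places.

3.3063

Write M_i for S''(x_i). With h_i = 2, 3, 3 and divided differences Δ_i = 5/2, -7/3, 7/3, the continuity of S' gives the tridiagonal system
  2·M_0 + 10·M_1 + 3·M_2 = 6(Δ_1 - Δ_0) = -29
  3·M_1 + 12·M_2 + 3·M_3 = 6(Δ_2 - Δ_1) = 28
Natural end conditions: M_0 = M_3 = 0.
Solving: M_0 = 0, M_1 = -144/37, M_2 = 367/111, M_3 = 0.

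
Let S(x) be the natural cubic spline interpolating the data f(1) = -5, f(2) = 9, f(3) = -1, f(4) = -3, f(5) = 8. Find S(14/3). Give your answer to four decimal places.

Let σ_i = S''(x_i). Step sizes h_i = 1, 1, 1, 1; slopes of the chords Δ_i = (y_(i+1) - y_i)/h_i = 14, -10, -2, 11.
  1·σ_0 + 4·σ_1 + 1·σ_2 = 6(Δ_1 - Δ_0) = -144
  1·σ_1 + 4·σ_2 + 1·σ_3 = 6(Δ_2 - Δ_1) = 48
  1·σ_2 + 4·σ_3 + 1·σ_4 = 6(Δ_3 - Δ_2) = 78
Natural end conditions: σ_0 = σ_4 = 0.
Solving: σ_0 = 0, σ_1 = -1137/28, σ_2 = 129/7, σ_3 = 417/28, σ_4 = 0.
On [4, 5], S(x) = -3 + 169/28·(x - 4) + 417/56·(x - 4)² - 139/56·(x - 4)³.
With (x - 4) = 2/3: S(14/3) = 680/189.

3.5979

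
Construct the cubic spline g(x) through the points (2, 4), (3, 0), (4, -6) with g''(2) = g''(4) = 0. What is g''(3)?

-3

Let M_i = g''(x_i). Step sizes h_i = 1, 1; slopes of the chords Δ_i = (y_(i+1) - y_i)/h_i = -4, -6.
  1·M_0 + 4·M_1 + 1·M_2 = 6(Δ_1 - Δ_0) = -12
Natural end conditions: M_0 = M_2 = 0.
Forward elimination and back-substitution give M_0 = 0, M_1 = -3, M_2 = 0.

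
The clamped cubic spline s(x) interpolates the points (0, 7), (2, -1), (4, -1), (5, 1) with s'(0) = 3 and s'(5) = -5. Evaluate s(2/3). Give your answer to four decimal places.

Put M_i = s'' at the i-th knot. Here h = (2, 2, 1) and Δ = (-4, 0, 2), so the interior equations h_(i-1)·M_(i-1) + 2(h_(i-1)+h_i)·M_i + h_i·M_(i+1) = 6(Δ_i − Δ_(i-1)) read
  2·M_0 + 8·M_1 + 2·M_2 = 6(Δ_1 - Δ_0) = 24
  2·M_1 + 6·M_2 + 1·M_3 = 6(Δ_2 - Δ_1) = 12
Clamped end conditions give two more equations: 2h_0·M_0 + h_0·M_1 = 6(Δ_0 - s'(0)) = -42 and h_2·M_2 + 2h_2·M_3 = 6(s'(5) - Δ_2) = -42.
Hence M_0 = -302/23, M_1 = 121/23, M_2 = 94/23, M_3 = -530/23.
On [0, 2], s(x) = 7 + 3·x - 151/23·x² + 141/92·x³.
With x = 2/3: s(2/3) = 451/69.

6.5362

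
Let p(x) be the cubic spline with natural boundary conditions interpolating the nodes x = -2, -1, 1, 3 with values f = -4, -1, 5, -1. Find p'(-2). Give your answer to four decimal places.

With σ_i denoting the second derivative at x_i, h_i = 1, 2, 2, and Δ_i = (y_(i+1) − y_i)/h_i = 3, 3, -3:
  1·σ_0 + 6·σ_1 + 2·σ_2 = 6(Δ_1 - Δ_0) = 0
  2·σ_1 + 8·σ_2 + 2·σ_3 = 6(Δ_2 - Δ_1) = -36
Natural end conditions: σ_0 = σ_3 = 0.
Hence σ_0 = 0, σ_1 = 18/11, σ_2 = -54/11, σ_3 = 0.
On [-2, -1], p'(x) = b_0 + 2c_0·(x + 2) + 3d_0·(x + 2)² with b_0 = Δ_0 - h_0(2σ_0 + σ_1)/6 = 30/11, c_0 = σ_0/2 = 0, d_0 = (σ_1 - σ_0)/(6h_0) = 3/11. So p'(-2) = 30/11.

2.7273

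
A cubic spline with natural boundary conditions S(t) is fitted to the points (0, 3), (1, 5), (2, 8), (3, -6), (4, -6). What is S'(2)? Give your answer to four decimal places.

-7.1250

With σ_i denoting the second derivative at x_i, h_i = 1, 1, 1, 1, and Δ_i = (y_(i+1) − y_i)/h_i = 2, 3, -14, 0:
  1·σ_0 + 4·σ_1 + 1·σ_2 = 6(Δ_1 - Δ_0) = 6
  1·σ_1 + 4·σ_2 + 1·σ_3 = 6(Δ_2 - Δ_1) = -102
  1·σ_2 + 4·σ_3 + 1·σ_4 = 6(Δ_3 - Δ_2) = 84
Natural end conditions: σ_0 = σ_4 = 0.
Solving: σ_0 = 0, σ_1 = 291/28, σ_2 = -249/7, σ_3 = 837/28, σ_4 = 0.
On [2, 3], S'(t) = b_2 + 2c_2·(t - 2) + 3d_2·(t - 2)² with b_2 = Δ_2 - h_2(2σ_2 + σ_3)/6 = -57/8, c_2 = σ_2/2 = -249/14, d_2 = (σ_3 - σ_2)/(6h_2) = 611/56. So S'(2) = -57/8.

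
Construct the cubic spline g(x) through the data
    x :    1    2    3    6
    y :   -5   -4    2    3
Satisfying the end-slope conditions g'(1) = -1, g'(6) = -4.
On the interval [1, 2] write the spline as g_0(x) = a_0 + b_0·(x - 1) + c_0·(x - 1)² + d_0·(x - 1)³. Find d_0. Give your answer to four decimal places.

1.0345

Let M_i = g''(x_i). Step sizes h_i = 1, 1, 3; slopes of the chords Δ_i = (y_(i+1) - y_i)/h_i = 1, 6, 1/3.
  1·M_0 + 4·M_1 + 1·M_2 = 6(Δ_1 - Δ_0) = 30
  1·M_1 + 8·M_2 + 3·M_3 = 6(Δ_2 - Δ_1) = -34
Clamped end conditions give two more equations: 2h_0·M_0 + h_0·M_1 = 6(Δ_0 - g'(1)) = 12 and h_2·M_2 + 2h_2·M_3 = 6(g'(6) - Δ_2) = -26.
Solving: M_0 = 56/29, M_1 = 236/29, M_2 = -130/29, M_3 = -182/87.
On [1, 2], with g_0(x) = a_0 + b_0·(x - 1) + c_0·(x - 1)² + d_0·(x - 1)³: c_0 = M_0/2 = 28/29, d_0 = (M_1 - M_0)/(6h_0) = 30/29, b_0 = Δ_0 - h_0(2M_0 + M_1)/6 = -1.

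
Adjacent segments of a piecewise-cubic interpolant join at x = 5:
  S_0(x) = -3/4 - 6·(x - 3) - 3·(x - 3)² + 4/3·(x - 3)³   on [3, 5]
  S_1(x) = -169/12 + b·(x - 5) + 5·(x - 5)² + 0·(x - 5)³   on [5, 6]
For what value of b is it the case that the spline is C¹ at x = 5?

S_0'(x) = -6 - 6·(x - 3) + 4·(x - 3)², so S_0'(5) = -2. On the right, S_1'(5) = b, so b = -2.

-2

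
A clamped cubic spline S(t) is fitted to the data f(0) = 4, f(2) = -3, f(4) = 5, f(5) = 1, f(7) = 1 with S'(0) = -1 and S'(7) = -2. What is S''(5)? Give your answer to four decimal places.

8.6393

Put m_i = S'' at the i-th knot. Here h = (2, 2, 1, 2) and Δ = (-7/2, 4, -4, 0), so the interior equations h_(i-1)·m_(i-1) + 2(h_(i-1)+h_i)·m_i + h_i·m_(i+1) = 6(Δ_i − Δ_(i-1)) read
  2·m_0 + 8·m_1 + 2·m_2 = 6(Δ_1 - Δ_0) = 45
  2·m_1 + 6·m_2 + 1·m_3 = 6(Δ_2 - Δ_1) = -48
  1·m_2 + 6·m_3 + 2·m_4 = 6(Δ_3 - Δ_2) = 24
Clamped end conditions give two more equations: 2h_0·m_0 + h_0·m_1 = 6(Δ_0 - S'(0)) = -15 and h_3·m_3 + 2h_3·m_4 = 6(S'(7) - Δ_3) = -12.
Solving the tridiagonal system: m_0 = -1145/122, m_1 = 1375/122, m_2 = -805/61, m_3 = 527/61, m_4 = -893/122.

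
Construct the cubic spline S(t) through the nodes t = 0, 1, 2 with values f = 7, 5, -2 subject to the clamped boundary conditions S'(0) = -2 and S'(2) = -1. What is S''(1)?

-16

Let M_i = S''(x_i). Step sizes h_i = 1, 1; slopes of the chords Δ_i = (y_(i+1) - y_i)/h_i = -2, -7.
  1·M_0 + 4·M_1 + 1·M_2 = 6(Δ_1 - Δ_0) = -30
Clamped end conditions give two more equations: 2h_0·M_0 + h_0·M_1 = 6(Δ_0 - S'(0)) = 0 and h_1·M_1 + 2h_1·M_2 = 6(S'(2) - Δ_1) = 36.
Forward elimination and back-substitution give M_0 = 8, M_1 = -16, M_2 = 26.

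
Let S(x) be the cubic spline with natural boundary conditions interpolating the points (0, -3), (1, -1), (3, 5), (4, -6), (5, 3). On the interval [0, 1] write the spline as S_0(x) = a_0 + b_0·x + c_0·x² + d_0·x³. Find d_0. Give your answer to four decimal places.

Put M_i = S'' at the i-th knot. Here h = (1, 2, 1, 1) and Δ = (2, 3, -11, 9), so the interior equations h_(i-1)·M_(i-1) + 2(h_(i-1)+h_i)·M_i + h_i·M_(i+1) = 6(Δ_i − Δ_(i-1)) read
  1·M_0 + 6·M_1 + 2·M_2 = 6(Δ_1 - Δ_0) = 6
  2·M_1 + 6·M_2 + 1·M_3 = 6(Δ_2 - Δ_1) = -84
  1·M_2 + 4·M_3 + 1·M_4 = 6(Δ_3 - Δ_2) = 120
Natural end conditions: M_0 = M_4 = 0.
Solving: M_0 = 0, M_1 = 525/61, M_2 = -1392/61, M_3 = 2178/61, M_4 = 0.
On [0, 1], with S_0(x) = a_0 + b_0·x + c_0·x² + d_0·x³: c_0 = M_0/2 = 0, d_0 = (M_1 - M_0)/(6h_0) = 175/122, b_0 = Δ_0 - h_0(2M_0 + M_1)/6 = 69/122.

1.4344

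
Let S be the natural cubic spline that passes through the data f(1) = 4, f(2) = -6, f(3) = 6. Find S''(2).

33

Write M_i for S''(x_i). With h_i = 1, 1 and divided differences Δ_i = -10, 12, the continuity of S' gives the tridiagonal system
  1·M_0 + 4·M_1 + 1·M_2 = 6(Δ_1 - Δ_0) = 132
Natural end conditions: M_0 = M_2 = 0.
Solving the tridiagonal system: M_0 = 0, M_1 = 33, M_2 = 0.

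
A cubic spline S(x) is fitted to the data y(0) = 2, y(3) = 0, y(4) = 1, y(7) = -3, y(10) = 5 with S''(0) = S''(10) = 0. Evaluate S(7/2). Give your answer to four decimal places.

With M_i denoting the second derivative at x_i, h_i = 3, 1, 3, 3, and Δ_i = (y_(i+1) − y_i)/h_i = -2/3, 1, -4/3, 8/3:
  3·M_0 + 8·M_1 + 1·M_2 = 6(Δ_1 - Δ_0) = 10
  1·M_1 + 8·M_2 + 3·M_3 = 6(Δ_2 - Δ_1) = -14
  3·M_2 + 12·M_3 + 3·M_4 = 6(Δ_3 - Δ_2) = 24
Natural end conditions: M_0 = M_4 = 0.
Solving the tridiagonal system: M_0 = 0, M_1 = 185/114, M_2 = -170/57, M_3 = 313/114, M_4 = 0.
On [3, 4], S(x) = 0 + 109/114·(x - 3) + 185/228·(x - 3)² - 175/228·(x - 3)³.
With (x - 3) = 1/2: S(7/2) = 1067/1824.

0.5850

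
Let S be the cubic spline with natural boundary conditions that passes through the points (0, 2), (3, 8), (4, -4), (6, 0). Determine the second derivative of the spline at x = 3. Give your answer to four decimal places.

Let m_i = S''(x_i). Step sizes h_i = 3, 1, 2; slopes of the chords Δ_i = (y_(i+1) - y_i)/h_i = 2, -12, 2.
  3·m_0 + 8·m_1 + 1·m_2 = 6(Δ_1 - Δ_0) = -84
  1·m_1 + 6·m_2 + 2·m_3 = 6(Δ_2 - Δ_1) = 84
Natural end conditions: m_0 = m_3 = 0.
Forward elimination and back-substitution give m_0 = 0, m_1 = -588/47, m_2 = 756/47, m_3 = 0.

-12.5106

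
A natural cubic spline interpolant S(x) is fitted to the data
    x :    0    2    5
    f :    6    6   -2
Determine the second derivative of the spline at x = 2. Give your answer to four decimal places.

-1.6000

With m_i denoting the second derivative at x_i, h_i = 2, 3, and Δ_i = (y_(i+1) − y_i)/h_i = 0, -8/3:
  2·m_0 + 10·m_1 + 3·m_2 = 6(Δ_1 - Δ_0) = -16
Natural end conditions: m_0 = m_2 = 0.
Forward elimination and back-substitution give m_0 = 0, m_1 = -8/5, m_2 = 0.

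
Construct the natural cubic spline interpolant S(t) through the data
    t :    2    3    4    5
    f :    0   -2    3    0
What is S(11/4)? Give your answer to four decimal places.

-2.2875

Write m_i for S''(x_i). With h_i = 1, 1, 1 and divided differences Δ_i = -2, 5, -3, the continuity of S' gives the tridiagonal system
  1·m_0 + 4·m_1 + 1·m_2 = 6(Δ_1 - Δ_0) = 42
  1·m_1 + 4·m_2 + 1·m_3 = 6(Δ_2 - Δ_1) = -48
Natural end conditions: m_0 = m_3 = 0.
Solving the tridiagonal system: m_0 = 0, m_1 = 72/5, m_2 = -78/5, m_3 = 0.
On [2, 3], S(t) = 0 - 22/5·(t - 2) + 0·(t - 2)² + 12/5·(t - 2)³.
With (t - 2) = 3/4: S(11/4) = -183/80.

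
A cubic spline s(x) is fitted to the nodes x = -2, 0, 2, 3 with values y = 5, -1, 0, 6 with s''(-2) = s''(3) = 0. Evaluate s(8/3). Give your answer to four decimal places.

3.7508

Put m_i = s'' at the i-th knot. Here h = (2, 2, 1) and Δ = (-3, 1/2, 6), so the interior equations h_(i-1)·m_(i-1) + 2(h_(i-1)+h_i)·m_i + h_i·m_(i+1) = 6(Δ_i − Δ_(i-1)) read
  2·m_0 + 8·m_1 + 2·m_2 = 6(Δ_1 - Δ_0) = 21
  2·m_1 + 6·m_2 + 1·m_3 = 6(Δ_2 - Δ_1) = 33
Natural end conditions: m_0 = m_3 = 0.
Hence m_0 = 0, m_1 = 15/11, m_2 = 111/22, m_3 = 0.
On [2, 3], s(x) = 0 + 95/22·(x - 2) + 111/44·(x - 2)² - 37/44·(x - 2)³.
With (x - 2) = 2/3: s(8/3) = 1114/297.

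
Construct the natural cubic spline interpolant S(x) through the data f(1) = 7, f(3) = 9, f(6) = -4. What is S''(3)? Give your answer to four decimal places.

-3.2000

Write M_i for S''(x_i). With h_i = 2, 3 and divided differences Δ_i = 1, -13/3, the continuity of S' gives the tridiagonal system
  2·M_0 + 10·M_1 + 3·M_2 = 6(Δ_1 - Δ_0) = -32
Natural end conditions: M_0 = M_2 = 0.
Solving: M_0 = 0, M_1 = -16/5, M_2 = 0.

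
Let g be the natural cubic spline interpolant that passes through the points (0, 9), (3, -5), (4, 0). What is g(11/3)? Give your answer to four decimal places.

Write σ_i for g''(x_i). With h_i = 3, 1 and divided differences Δ_i = -14/3, 5, the continuity of g' gives the tridiagonal system
  3·σ_0 + 8·σ_1 + 1·σ_2 = 6(Δ_1 - Δ_0) = 58
Natural end conditions: σ_0 = σ_2 = 0.
Solving: σ_0 = 0, σ_1 = 29/4, σ_2 = 0.
On [3, 4], g(t) = -5 + 31/12·(t - 3) + 29/8·(t - 3)² - 29/24·(t - 3)³.
With (t - 3) = 2/3: g(11/3) = -164/81.

-2.0247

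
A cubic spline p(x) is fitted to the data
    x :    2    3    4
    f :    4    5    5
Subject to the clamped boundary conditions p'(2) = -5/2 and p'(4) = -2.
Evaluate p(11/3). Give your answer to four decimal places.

With M_i denoting the second derivative at x_i, h_i = 1, 1, and Δ_i = (y_(i+1) − y_i)/h_i = 1, 0:
  1·M_0 + 4·M_1 + 1·M_2 = 6(Δ_1 - Δ_0) = -6
Clamped end conditions give two more equations: 2h_0·M_0 + h_0·M_1 = 6(Δ_0 - p'(2)) = 21 and h_1·M_1 + 2h_1·M_2 = 6(p'(4) - Δ_1) = -12.
Solving the tridiagonal system: M_0 = 49/4, M_1 = -7/2, M_2 = -17/4.
On [3, 4], p(x) = 5 + 15/8·(x - 3) - 7/4·(x - 3)² - 1/8·(x - 3)³.
With (x - 3) = 2/3: p(11/3) = 587/108.

5.4352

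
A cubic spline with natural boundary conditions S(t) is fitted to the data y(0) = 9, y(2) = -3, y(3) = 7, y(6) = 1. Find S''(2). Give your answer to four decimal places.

17.8723

Put m_i = S'' at the i-th knot. Here h = (2, 1, 3) and Δ = (-6, 10, -2), so the interior equations h_(i-1)·m_(i-1) + 2(h_(i-1)+h_i)·m_i + h_i·m_(i+1) = 6(Δ_i − Δ_(i-1)) read
  2·m_0 + 6·m_1 + 1·m_2 = 6(Δ_1 - Δ_0) = 96
  1·m_1 + 8·m_2 + 3·m_3 = 6(Δ_2 - Δ_1) = -72
Natural end conditions: m_0 = m_3 = 0.
Solving: m_0 = 0, m_1 = 840/47, m_2 = -528/47, m_3 = 0.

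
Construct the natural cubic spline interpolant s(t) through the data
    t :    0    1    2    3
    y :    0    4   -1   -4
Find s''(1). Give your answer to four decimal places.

Write M_i for s''(x_i). With h_i = 1, 1, 1 and divided differences Δ_i = 4, -5, -3, the continuity of s' gives the tridiagonal system
  1·M_0 + 4·M_1 + 1·M_2 = 6(Δ_1 - Δ_0) = -54
  1·M_1 + 4·M_2 + 1·M_3 = 6(Δ_2 - Δ_1) = 12
Natural end conditions: M_0 = M_3 = 0.
Hence M_0 = 0, M_1 = -76/5, M_2 = 34/5, M_3 = 0.

-15.2000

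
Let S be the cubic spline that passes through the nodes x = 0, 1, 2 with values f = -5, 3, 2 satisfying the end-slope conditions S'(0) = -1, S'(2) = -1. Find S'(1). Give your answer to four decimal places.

5.7500

With m_i denoting the second derivative at x_i, h_i = 1, 1, and Δ_i = (y_(i+1) − y_i)/h_i = 8, -1:
  1·m_0 + 4·m_1 + 1·m_2 = 6(Δ_1 - Δ_0) = -54
Clamped end conditions give two more equations: 2h_0·m_0 + h_0·m_1 = 6(Δ_0 - S'(0)) = 54 and h_1·m_1 + 2h_1·m_2 = 6(S'(2) - Δ_1) = 0.
Solving the tridiagonal system: m_0 = 81/2, m_1 = -27, m_2 = 27/2.
On [1, 2], S'(x) = b_1 + 2c_1·(x - 1) + 3d_1·(x - 1)² with b_1 = Δ_1 - h_1(2m_1 + m_2)/6 = 23/4, c_1 = m_1/2 = -27/2, d_1 = (m_2 - m_1)/(6h_1) = 27/4. So S'(1) = 23/4.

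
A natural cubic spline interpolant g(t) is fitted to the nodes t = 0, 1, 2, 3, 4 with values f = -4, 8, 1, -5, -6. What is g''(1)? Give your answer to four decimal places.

-30.4286

With M_i denoting the second derivative at x_i, h_i = 1, 1, 1, 1, and Δ_i = (y_(i+1) − y_i)/h_i = 12, -7, -6, -1:
  1·M_0 + 4·M_1 + 1·M_2 = 6(Δ_1 - Δ_0) = -114
  1·M_1 + 4·M_2 + 1·M_3 = 6(Δ_2 - Δ_1) = 6
  1·M_2 + 4·M_3 + 1·M_4 = 6(Δ_3 - Δ_2) = 30
Natural end conditions: M_0 = M_4 = 0.
Solving the tridiagonal system: M_0 = 0, M_1 = -213/7, M_2 = 54/7, M_3 = 39/7, M_4 = 0.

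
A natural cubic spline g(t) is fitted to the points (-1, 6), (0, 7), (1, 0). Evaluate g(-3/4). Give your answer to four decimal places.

Put M_i = g'' at the i-th knot. Here h = (1, 1) and Δ = (1, -7), so the interior equations h_(i-1)·M_(i-1) + 2(h_(i-1)+h_i)·M_i + h_i·M_(i+1) = 6(Δ_i − Δ_(i-1)) read
  1·M_0 + 4·M_1 + 1·M_2 = 6(Δ_1 - Δ_0) = -48
Natural end conditions: M_0 = M_2 = 0.
Forward elimination and back-substitution give M_0 = 0, M_1 = -12, M_2 = 0.
On [-1, 0], g(t) = 6 + 3·(t + 1) + 0·(t + 1)² - 2·(t + 1)³.
With (t + 1) = 1/4: g(-3/4) = 215/32.

6.7188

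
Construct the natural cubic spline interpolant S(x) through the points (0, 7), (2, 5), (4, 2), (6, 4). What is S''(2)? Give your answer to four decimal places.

-0.9000

Write σ_i for S''(x_i). With h_i = 2, 2, 2 and divided differences Δ_i = -1, -3/2, 1, the continuity of S' gives the tridiagonal system
  2·σ_0 + 8·σ_1 + 2·σ_2 = 6(Δ_1 - Δ_0) = -3
  2·σ_1 + 8·σ_2 + 2·σ_3 = 6(Δ_2 - Δ_1) = 15
Natural end conditions: σ_0 = σ_3 = 0.
Solving the tridiagonal system: σ_0 = 0, σ_1 = -9/10, σ_2 = 21/10, σ_3 = 0.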